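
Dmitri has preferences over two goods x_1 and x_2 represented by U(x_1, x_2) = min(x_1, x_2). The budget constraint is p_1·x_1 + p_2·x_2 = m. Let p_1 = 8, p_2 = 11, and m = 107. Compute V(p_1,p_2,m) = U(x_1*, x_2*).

V = 5.6316

With perfect complements, no substitution: consume in ratio x_1:x_2 = 1:1.
Budget: p_1·x_1 + p_2·x_1 = m, so (p_1 + p_2)·x_1 = m.
Demand: x_1*(p_1,p_2,m) = m/(p_1 + p_2), x_2* = m/(p_1 + p_2).
Here 8 + 11 = 19, giving x_1* = 5.6316 and x_2* = 5.6316.
Utility at the optimum: U(5.6316, 5.6316) = 5.6316.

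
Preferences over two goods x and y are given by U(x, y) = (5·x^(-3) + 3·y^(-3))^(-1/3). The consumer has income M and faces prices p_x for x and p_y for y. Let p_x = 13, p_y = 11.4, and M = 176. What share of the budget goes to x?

MRS = MU_x/MU_y = (5/3)·(y/x)^(4). Set equal to p_x/p_y.
Hence y/x = ((3/5)·p_x/p_y)^(1/(4)), i.e. raised to the 0.25 power.
Substitute y = (y/x)·x into the budget: x* = M/(p_x + p_y·(y/x)).
Numerically y/x = 0.909489, so x* = 176/(13 + 11.4·0.909489) = 7.5316 and y* = 0.909489·7.5316 = 6.8499.
Expenditure on x: 13·7.5316 = 97.9109; share = 0.5563.

share on x = 0.5563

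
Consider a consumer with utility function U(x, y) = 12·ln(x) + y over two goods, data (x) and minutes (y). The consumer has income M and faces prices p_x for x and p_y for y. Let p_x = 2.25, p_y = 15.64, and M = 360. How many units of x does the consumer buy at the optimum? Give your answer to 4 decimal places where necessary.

x* = 83.4133

MU_x = 12/x, MU_y = 1. Tangency: 12/x = p_x/p_y.
So x*(p_x,p_y) = 12·p_y/p_x, independent of income; and y* = (M − 12·p_y)/p_y.
At the given prices: x* = 12·15.64/2.25 = 83.4133.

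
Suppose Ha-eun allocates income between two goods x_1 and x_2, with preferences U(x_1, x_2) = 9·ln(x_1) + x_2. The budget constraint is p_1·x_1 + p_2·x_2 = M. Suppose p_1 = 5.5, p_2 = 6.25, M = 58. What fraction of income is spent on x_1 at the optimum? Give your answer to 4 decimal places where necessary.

MU_x_1 = 9/x_1, MU_x_2 = 1. Tangency: 9/x_1 = p_1/p_2.
So x_1*(p_1,p_2) = 9·p_2/p_1, independent of income; and x_2* = (M − 9·p_2)/p_2.
At the given prices: x_1* = 9·6.25/5.5 = 10.2273, and x_2* = 0.28.
Expenditure on x_1: 5.5·10.2273 = 56.25; share = 0.9698.

share on x_1 = 0.9698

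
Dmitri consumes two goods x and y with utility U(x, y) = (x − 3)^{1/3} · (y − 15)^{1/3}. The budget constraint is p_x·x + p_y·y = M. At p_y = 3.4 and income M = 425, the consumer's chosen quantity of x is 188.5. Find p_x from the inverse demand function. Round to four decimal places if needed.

p_x = 1

This is Cobb-Douglas in (x−3, y−15): tangency gives 1/3·p_y·(y−15) = 1/3·p_x·(x−3).
Substituting into the budget: x* = 3 + 0.5·(M − 3·p_x − 15·p_y)/p_x, and y* = 15 + 0.5·(…)/p_y.
Set x* = 188.5 in the demand function and solve for p_x: p_x = 1.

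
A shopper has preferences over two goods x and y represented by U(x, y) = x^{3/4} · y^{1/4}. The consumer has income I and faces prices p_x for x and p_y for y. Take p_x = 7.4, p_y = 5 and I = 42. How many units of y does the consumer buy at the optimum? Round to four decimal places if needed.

MU_x/MU_y = (0.75·y)/(0.25·x); tangency sets this equal to p_x/p_y.
So 0.75·p_y·y = 0.25·p_x·x; combined with the budget, a share 0.75 of income goes to x.
Demand: x*(p_x,p_y,I) = 0.75·I/p_x and y* = 0.25·I/p_y.
At p_x=7.4, p_y=5, I=42: y* = 0.25·42/5 = 2.1.

y* = 2.1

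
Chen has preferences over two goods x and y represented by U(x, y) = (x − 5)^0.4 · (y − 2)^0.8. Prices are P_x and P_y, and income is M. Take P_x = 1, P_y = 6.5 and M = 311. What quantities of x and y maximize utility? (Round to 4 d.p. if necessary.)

x* = 102.6667, y* = 32.0513

MRS = (1/2)·(y−2)/(x−5). Tangency with P_x/P_y gives y−2 = 2·(P_x/P_y)·(x−5).
After buying the subsistence bundle (5, 2), a share 1/3 of the remaining income goes to x: x* = 5 + 1/3·(M − 5P_x − 2P_y)/P_x.
Discretionary income = 311 − 5·1 − 2·6.5 = 293; x* = 5 + 1/3·293/1 = 102.6667; y* = 2 + 2/3·293/6.5 = 32.0513.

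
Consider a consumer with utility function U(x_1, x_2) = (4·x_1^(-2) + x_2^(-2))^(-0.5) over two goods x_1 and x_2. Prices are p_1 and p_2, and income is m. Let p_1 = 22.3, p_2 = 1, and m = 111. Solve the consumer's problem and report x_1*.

MRS = MU_x_1/MU_x_2 = 4·(x_2/x_1)^(3). Set equal to p_1/p_2.
Solve for the ratio: x_2/x_1 = [(1/4)·p_1/p_2]^(1/3).
With the ratio pinned down, the budget gives x_1* = m/(p_1 + p_2·(x_2/x_1)) and x_2* = (x_2/x_1)·x_1*.
Numerically x_2/x_1 = 1.773161, so x_1* = 111/(22.3 + 1·1.773161) = 4.6109.

x_1* = 4.6109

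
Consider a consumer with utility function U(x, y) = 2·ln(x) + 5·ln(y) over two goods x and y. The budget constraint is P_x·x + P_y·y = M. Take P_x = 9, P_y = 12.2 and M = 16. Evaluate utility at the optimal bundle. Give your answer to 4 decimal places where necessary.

Tangency: MRS = (2/5)·y/x = P_x/P_y.
Rearranging, P_y·y = (5/2)·P_x·x. Substituting into the budget gives P_x·x·(1 + (5/2)) = M.
Demand: x*(P_x,P_y,M) = 2/7·M/P_x and y* = 5/7·M/P_y.
At P_x=9, P_y=12.2, M=16: x* = 2/7·16/9 = 0.5079, y* = 0.9368.
Utility at the optimum: U(0.5079, 0.9368) = -1.6814.

V = -1.6814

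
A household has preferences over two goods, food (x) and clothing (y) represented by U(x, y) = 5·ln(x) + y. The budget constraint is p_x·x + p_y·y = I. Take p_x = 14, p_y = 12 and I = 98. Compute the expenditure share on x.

share on x = 0.6122

Set MRS = p_x/p_y: (5/x)/1 = p_x/p_y.
So x*(p_x,p_y) = 5·p_y/p_x, independent of income; and y* = (I − 5·p_y)/p_y.
At the given prices: x* = 5·12/14 = 4.2857, and y* = 3.1667.
Expenditure on x: 14·4.2857 = 60; share = 0.6122.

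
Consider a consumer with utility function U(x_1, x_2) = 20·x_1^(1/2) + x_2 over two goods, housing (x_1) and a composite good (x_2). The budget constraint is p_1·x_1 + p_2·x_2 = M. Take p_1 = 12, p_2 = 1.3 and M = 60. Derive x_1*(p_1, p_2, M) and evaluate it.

Set MRS = p_1/p_2: 10·x_1^(−1/2) = p_1/p_2.
Solve: √x_1 = 10·p_2/p_1, so x_1*(p_1,p_2) = (10·p_2/p_1)², and x_2* = (M − p_1·x_1*)/p_2.
Plugging in: x_1* = (10·1.3/12)² = 1.1736.

x_1* = 1.1736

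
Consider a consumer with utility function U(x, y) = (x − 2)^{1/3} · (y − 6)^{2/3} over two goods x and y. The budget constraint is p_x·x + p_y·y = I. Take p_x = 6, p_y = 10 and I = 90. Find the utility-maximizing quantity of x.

x* = 3

MRS = (1/2)·(y−6)/(x−2). Tangency with p_x/p_y gives y−6 = 2·(p_x/p_y)·(x−2).
Substituting into the budget: x* = 2 + 1/3·(I − 2·p_x − 6·p_y)/p_x, and y* = 6 + 2/3·(…)/p_y.
Discretionary income = 90 − 2·6 − 6·10 = 18; x* = 2 + 1/3·18/6 = 3.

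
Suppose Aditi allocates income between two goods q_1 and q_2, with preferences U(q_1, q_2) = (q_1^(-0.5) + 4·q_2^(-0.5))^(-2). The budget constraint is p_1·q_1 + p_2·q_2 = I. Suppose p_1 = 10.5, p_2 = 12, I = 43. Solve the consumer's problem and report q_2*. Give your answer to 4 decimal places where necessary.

From the CES first-order condition, (1/4)·(q_2/q_1)^(1.5) = p_1/p_2.
Solve for the ratio: q_2/q_1 = [4·p_1/p_2]^(2/3).
With the ratio pinned down, the budget gives q_1* = I/(p_1 + p_2·(q_2/q_1)) and q_2* = (q_2/q_1)·q_1*.
Numerically q_2/q_1 = 2.305218, so q_1* = 43/(10.5 + 12·2.305218) = 1.1268 and q_2* = 2.305218·1.1268 = 2.5974.

q_2* = 2.5974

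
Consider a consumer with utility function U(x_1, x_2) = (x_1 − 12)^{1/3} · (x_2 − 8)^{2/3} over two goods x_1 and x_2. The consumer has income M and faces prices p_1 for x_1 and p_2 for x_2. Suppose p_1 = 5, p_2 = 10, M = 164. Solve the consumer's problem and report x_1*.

This is Cobb-Douglas in (x_1−12, x_2−8): tangency gives 1/3·p_2·(x_2−8) = 2/3·p_1·(x_1−12).
After buying the subsistence bundle (12, 8), a share 1/3 of the remaining income goes to x_1: x_1* = 12 + 1/3·(M − 12p_1 − 8p_2)/p_1.
Discretionary income = 164 − 12·5 − 8·10 = 24; x_1* = 12 + 1/3·24/5 = 13.6.

x_1* = 13.6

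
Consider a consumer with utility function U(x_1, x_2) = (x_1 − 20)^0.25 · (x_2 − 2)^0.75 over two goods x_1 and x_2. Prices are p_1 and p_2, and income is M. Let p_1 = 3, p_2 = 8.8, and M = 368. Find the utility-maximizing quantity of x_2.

Let x_1' = x_1−20, x_2' = x_2−2. MRS = (1/3)·x_2'/x_1' = p_1/p_2.
Substituting into the budget: x_1* = 20 + 0.25·(M − 20·p_1 − 2·p_2)/p_1, and x_2* = 2 + 0.75·(…)/p_2.
Discretionary income = 368 − 20·3 − 2·8.8 = 290.4; x_2* = 2 + 0.75·290.4/8.8 = 26.75.

x_2* = 26.75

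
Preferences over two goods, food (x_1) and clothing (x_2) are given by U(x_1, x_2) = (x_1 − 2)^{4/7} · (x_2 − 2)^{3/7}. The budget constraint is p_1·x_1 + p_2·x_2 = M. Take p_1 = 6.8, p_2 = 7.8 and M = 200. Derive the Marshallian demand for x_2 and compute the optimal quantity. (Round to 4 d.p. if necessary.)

x_2* = 11.3846

This is Cobb-Douglas in (x_1−2, x_2−2): tangency gives 4/7·p_2·(x_2−2) = 3/7·p_1·(x_1−2).
Substituting into the budget: x_1* = 2 + 4/7·(M − 2·p_1 − 2·p_2)/p_1, and x_2* = 2 + 3/7·(…)/p_2.
Discretionary income = 200 − 2·6.8 − 2·7.8 = 170.8; x_2* = 2 + 3/7·170.8/7.8 = 11.3846.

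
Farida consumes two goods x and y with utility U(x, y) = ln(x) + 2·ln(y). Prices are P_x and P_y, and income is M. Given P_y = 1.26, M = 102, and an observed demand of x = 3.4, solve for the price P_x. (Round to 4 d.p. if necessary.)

P_x = 10

MU_x/MU_y = (y)/(2·x); tangency sets this equal to P_x/P_y.
So P_y·y = 2·P_x·x; combined with the budget, a share 1/3 of income goes to x.
Demand: x*(P_x,P_y,M) = 1/3·M/P_x and y* = 2/3·M/P_y.
Set x* = 3.4 in the demand function and solve for P_x: P_x = 10.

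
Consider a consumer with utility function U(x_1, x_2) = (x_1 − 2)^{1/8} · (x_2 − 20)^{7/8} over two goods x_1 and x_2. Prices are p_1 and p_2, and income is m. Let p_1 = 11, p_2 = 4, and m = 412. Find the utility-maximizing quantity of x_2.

x_2* = 87.8125

Let x_1' = x_1−2, x_2' = x_2−20. MRS = (1/7)·x_2'/x_1' = p_1/p_2.
Substituting into the budget: x_1* = 2 + 0.125·(m − 2·p_1 − 20·p_2)/p_1, and x_2* = 20 + 0.875·(…)/p_2.
Discretionary income = 412 − 2·11 − 20·4 = 310; x_2* = 20 + 0.875·310/4 = 87.8125.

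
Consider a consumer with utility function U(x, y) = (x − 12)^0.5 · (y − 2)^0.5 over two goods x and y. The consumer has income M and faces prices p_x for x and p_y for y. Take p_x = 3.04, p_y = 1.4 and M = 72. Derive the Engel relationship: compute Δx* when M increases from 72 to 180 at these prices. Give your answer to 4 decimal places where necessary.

Δx* = 17.7632

Let x' = x−12, y' = y−2. MRS = y'/x' = p_x/p_y.
After buying the subsistence bundle (12, 2), a share 0.5 of the remaining income goes to x: x* = 12 + 0.5·(M − 12p_x − 2p_y)/p_x.
Discretionary income = 72 − 12·3.04 − 2·1.4 = 32.72; x* = 12 + 0.5·32.72/3.04 = 17.3816.
At M' = 180: x* = 35.1447. Change: 35.1447 − 17.3816 = 17.7632.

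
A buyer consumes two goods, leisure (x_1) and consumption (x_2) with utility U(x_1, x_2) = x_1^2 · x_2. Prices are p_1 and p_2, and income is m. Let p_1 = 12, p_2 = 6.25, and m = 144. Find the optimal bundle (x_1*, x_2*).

Tangency: MRS = 2·x_2/x_1 = p_1/p_2.
So 2·p_2·x_2 = p_1·x_1; combined with the budget, a share 2/3 of income goes to x_1.
Demand: x_1*(p_1,p_2,m) = 2/3·m/p_1 and x_2* = 1/3·m/p_2.
At p_1=12, p_2=6.25, m=144: x_1* = 2/3·144/12 = 8, x_2* = 7.68.

x_1* = 8, x_2* = 7.68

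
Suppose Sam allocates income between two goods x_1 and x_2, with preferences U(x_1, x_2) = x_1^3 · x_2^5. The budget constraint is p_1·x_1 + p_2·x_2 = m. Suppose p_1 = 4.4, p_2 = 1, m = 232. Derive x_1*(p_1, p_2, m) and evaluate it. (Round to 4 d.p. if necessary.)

Tangency: MRS = (3/5)·x_2/x_1 = p_1/p_2.
So 3·p_2·x_2 = 5·p_1·x_1; combined with the budget, a share 0.375 of income goes to x_1.
Demand: x_1*(p_1,p_2,m) = 0.375·m/p_1 and x_2* = 0.625·m/p_2.
At p_1=4.4, p_2=1, m=232: x_1* = 0.375·232/4.4 = 19.7727.

x_1* = 19.7727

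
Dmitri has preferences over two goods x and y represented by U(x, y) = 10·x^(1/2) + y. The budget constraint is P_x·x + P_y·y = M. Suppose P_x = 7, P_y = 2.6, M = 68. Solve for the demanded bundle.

x* = 3.449, y* = 16.8681

Set MRS = P_x/P_y: 5·x^(−1/2) = P_x/P_y.
Thus x* = (5·P_y/P_x)² — independent of M — with the rest of income spent on y.
Plugging in: x* = (5·2.6/7)² = 3.449, y* = 16.8681.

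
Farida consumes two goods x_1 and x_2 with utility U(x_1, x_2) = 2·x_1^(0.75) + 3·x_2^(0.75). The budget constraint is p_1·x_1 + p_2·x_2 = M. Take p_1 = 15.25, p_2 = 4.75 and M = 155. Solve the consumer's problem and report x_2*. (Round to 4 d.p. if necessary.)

MRS = MU_x_1/MU_x_2 = (2/3)·(x_2/x_1)^(0.25). Set equal to p_1/p_2.
Hence x_2/x_1 = ((3/2)·p_1/p_2)^(1/(0.25)), i.e. raised to the 4 power.
Substitute x_2 = (x_2/x_1)·x_1 into the budget: x_1* = M/(p_1 + p_2·(x_2/x_1)).
Numerically x_2/x_1 = 537.860898, so x_1* = 155/(15.25 + 4.75·537.860898) = 0.0603 and x_2* = 537.860898·0.0603 = 32.438.

x_2* = 32.438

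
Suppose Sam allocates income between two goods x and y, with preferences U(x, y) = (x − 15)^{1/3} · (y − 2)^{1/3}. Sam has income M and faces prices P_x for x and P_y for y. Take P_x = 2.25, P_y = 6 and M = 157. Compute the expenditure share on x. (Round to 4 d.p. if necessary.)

Let x' = x−15, y' = y−2. MRS = y'/x' = P_x/P_y.
Substituting into the budget: x* = 15 + 0.5·(M − 15·P_x − 2·P_y)/P_x, and y* = 2 + 0.5·(…)/P_y.
Discretionary income = 157 − 15·2.25 − 2·6 = 111.25; x* = 15 + 0.5·111.25/2.25 = 39.7222; y* = 2 + 0.5·111.25/6 = 11.2708.
Expenditure on x: 2.25·39.7222 = 89.375; share = 0.5693.

share on x = 0.5693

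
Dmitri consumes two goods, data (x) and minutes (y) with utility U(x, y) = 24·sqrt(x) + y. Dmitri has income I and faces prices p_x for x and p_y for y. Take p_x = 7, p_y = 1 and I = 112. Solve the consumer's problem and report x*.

Set MRS = p_x/p_y: 12·x^(−1/2) = p_x/p_y.
Thus x* = (12·p_y/p_x)² — independent of I — with the rest of income spent on y.
Plugging in: x* = (12·1/7)² = 2.9388.

x* = 2.9388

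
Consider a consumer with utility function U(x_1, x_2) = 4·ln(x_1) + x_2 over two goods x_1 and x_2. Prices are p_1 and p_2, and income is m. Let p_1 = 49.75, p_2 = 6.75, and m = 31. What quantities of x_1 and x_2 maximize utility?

Set MRS = p_1/p_2: (4/x_1)/1 = p_1/p_2.
So x_1*(p_1,p_2) = 4·p_2/p_1, independent of income; and x_2* = (m − 4·p_2)/p_2.
At the given prices: x_1* = 4·6.75/49.75 = 0.5427, and x_2* = 0.5926.

x_1* = 0.5427, x_2* = 0.5926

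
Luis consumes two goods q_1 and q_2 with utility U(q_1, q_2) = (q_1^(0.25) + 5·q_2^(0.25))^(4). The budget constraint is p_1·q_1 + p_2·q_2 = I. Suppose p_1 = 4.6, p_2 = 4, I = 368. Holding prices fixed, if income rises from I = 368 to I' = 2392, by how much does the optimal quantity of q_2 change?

MRS = MU_q_1/MU_q_2 = (1/5)·(q_2/q_1)^(0.75). Set equal to p_1/p_2.
Solve for the ratio: q_2/q_1 = [5·p_1/p_2]^(4/3).
With the ratio pinned down, the budget gives q_1* = I/(p_1 + p_2·(q_2/q_1)) and q_2* = (q_2/q_1)·q_1*.
Numerically q_2/q_1 = 10.301263, so q_1* = 368/(4.6 + 4·10.301263) = 8.034 and q_2* = 10.301263·8.034 = 82.7608.
At I' = 2392: q_2* = 537.9455. Change: 537.9455 − 82.7608 = 455.1846.

Δq_2* = 455.1846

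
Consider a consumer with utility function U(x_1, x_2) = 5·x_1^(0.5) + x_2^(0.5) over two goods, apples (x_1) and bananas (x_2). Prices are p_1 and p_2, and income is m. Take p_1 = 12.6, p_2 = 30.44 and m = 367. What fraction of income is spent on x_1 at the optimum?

From the CES first-order condition, 5·(x_2/x_1)^(0.5) = p_1/p_2.
Hence x_2/x_1 = ((1/5)·p_1/p_2)^(1/(0.5)), i.e. raised to the 2 power.
With the ratio pinned down, the budget gives x_1* = m/(p_1 + p_2·(x_2/x_1)) and x_2* = (x_2/x_1)·x_1*.
Numerically x_2/x_1 = 0.006853, so x_1* = 367/(12.6 + 30.44·0.006853) = 28.6526 and x_2* = 0.006853·28.6526 = 0.1964.
Expenditure on x_1: 12.6·28.6526 = 361.0225; share = 0.9837.

share on x_1 = 0.9837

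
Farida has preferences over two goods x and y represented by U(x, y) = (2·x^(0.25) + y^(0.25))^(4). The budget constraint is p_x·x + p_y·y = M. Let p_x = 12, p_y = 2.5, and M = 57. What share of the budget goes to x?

share on x = 0.599

MRS = MU_x/MU_y = 2·(y/x)^(0.75). Set equal to p_x/p_y.
Hence y/x = ((1/2)·p_x/p_y)^(1/(0.75)), i.e. raised to the 4/3 power.
Substitute y = (y/x)·x into the budget: x* = M/(p_x + p_y·(y/x)).
Numerically y/x = 3.213278, so x* = 57/(12 + 2.5·3.213278) = 2.8453 and y* = 3.213278·2.8453 = 9.1427.
Expenditure on x: 12·2.8453 = 34.1433; share = 0.599.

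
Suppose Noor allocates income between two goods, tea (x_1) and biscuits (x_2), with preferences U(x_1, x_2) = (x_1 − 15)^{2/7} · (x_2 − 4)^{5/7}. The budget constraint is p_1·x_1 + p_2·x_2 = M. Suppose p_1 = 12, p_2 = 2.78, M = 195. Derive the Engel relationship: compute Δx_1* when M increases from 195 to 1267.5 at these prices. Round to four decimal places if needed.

Δx_1* = 25.5357

This is Cobb-Douglas in (x_1−15, x_2−4): tangency gives 2/7·p_2·(x_2−4) = 5/7·p_1·(x_1−15).
Substituting into the budget: x_1* = 15 + 2/7·(M − 15·p_1 − 4·p_2)/p_1, and x_2* = 4 + 5/7·(…)/p_2.
Discretionary income = 195 − 15·12 − 4·2.78 = 3.88; x_1* = 15 + 2/7·3.88/12 = 15.0924.
At M' = 1267.5: x_1* = 40.6281. Change: 40.6281 − 15.0924 = 25.5357.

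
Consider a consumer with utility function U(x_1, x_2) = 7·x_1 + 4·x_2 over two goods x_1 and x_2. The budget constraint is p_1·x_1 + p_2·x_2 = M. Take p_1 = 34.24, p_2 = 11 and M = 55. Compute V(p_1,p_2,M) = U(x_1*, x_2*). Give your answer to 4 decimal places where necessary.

Perfect substitutes: compare marginal utility per dollar. 7/p_1 vs 4/p_2 → 0.2044 vs 0.3636.
x_2 gives more utility per dollar, so spend all income on x_2: x_2* = M/p_2, x_1* = 0.
Numerically: x_1* = 0, x_2* = 5.
Utility at the optimum: U(0, 5) = 20.

V = 20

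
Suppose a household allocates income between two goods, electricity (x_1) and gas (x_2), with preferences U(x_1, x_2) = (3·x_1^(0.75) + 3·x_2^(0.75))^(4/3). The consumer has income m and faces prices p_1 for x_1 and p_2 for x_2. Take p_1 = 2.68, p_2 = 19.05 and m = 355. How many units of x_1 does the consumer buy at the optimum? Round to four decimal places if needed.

From the CES first-order condition, (x_2/x_1)^(0.25) = p_1/p_2.
Hence x_2/x_1 = (p_1/p_2)^(1/(0.25)), i.e. raised to the 4 power.
Substitute x_2 = (x_2/x_1)·x_1 into the budget: x_1* = m/(p_1 + p_2·(x_2/x_1)).
Numerically x_2/x_1 = 0.000392, so x_1* = 355/(2.68 + 19.05·0.000392) = 132.0949.

x_1* = 132.0949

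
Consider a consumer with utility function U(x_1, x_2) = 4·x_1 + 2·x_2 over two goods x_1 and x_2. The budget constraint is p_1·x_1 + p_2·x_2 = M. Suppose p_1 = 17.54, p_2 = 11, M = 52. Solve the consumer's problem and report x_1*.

Perfect substitutes: compare marginal utility per dollar. 4/p_1 vs 2/p_2 → 0.2281 vs 0.1818.
x_1 gives more utility per dollar, so spend all income on x_1: x_1* = M/p_1, x_2* = 0.
Numerically: x_1* = 2.9647, x_2* = 0.

x_1* = 2.9647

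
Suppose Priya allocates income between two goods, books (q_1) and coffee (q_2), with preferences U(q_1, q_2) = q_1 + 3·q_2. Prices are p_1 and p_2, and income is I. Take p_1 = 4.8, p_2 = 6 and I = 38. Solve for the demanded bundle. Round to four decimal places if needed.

Linear utility — the consumer picks whichever good has higher MU/price: 1/4.8 = 0.2083 vs 3/6 = 0.5.
q_2 gives more utility per dollar, so spend all income on q_2: q_2* = I/p_2, q_1* = 0.
Numerically: q_1* = 0, q_2* = 6.3333.

q_1* = 0, q_2* = 6.3333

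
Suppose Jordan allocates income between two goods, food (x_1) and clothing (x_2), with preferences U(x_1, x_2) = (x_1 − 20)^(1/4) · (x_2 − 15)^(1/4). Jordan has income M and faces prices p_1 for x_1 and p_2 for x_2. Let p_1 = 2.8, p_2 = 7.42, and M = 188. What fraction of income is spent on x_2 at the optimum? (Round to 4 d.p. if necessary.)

This is Cobb-Douglas in (x_1−20, x_2−15): tangency gives 0.25·p_2·(x_2−15) = 0.25·p_1·(x_1−20).
Substituting into the budget: x_1* = 20 + 0.5·(M − 20·p_1 − 15·p_2)/p_1, and x_2* = 15 + 0.5·(…)/p_2.
Discretionary income = 188 − 20·2.8 − 15·7.42 = 20.7; x_1* = 20 + 0.5·20.7/2.8 = 23.6964; x_2* = 15 + 0.5·20.7/7.42 = 16.3949.
Expenditure on x_2: 7.42·16.3949 = 121.65; share = 0.6471.

share on x_2 = 0.6471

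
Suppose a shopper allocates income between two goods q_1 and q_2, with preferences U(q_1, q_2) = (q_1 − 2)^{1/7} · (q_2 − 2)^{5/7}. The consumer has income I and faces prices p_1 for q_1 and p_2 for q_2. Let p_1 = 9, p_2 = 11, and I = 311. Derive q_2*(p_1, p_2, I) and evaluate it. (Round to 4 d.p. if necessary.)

After buying the subsistence bundle (2, 2), a share 1/6 of the remaining income goes to q_1: q_1* = 2 + 1/6·(I − 2p_1 − 2p_2)/p_1.
Discretionary income = 311 − 2·9 − 2·11 = 271; q_2* = 2 + 5/6·271/11 = 22.5303.

q_2* = 22.5303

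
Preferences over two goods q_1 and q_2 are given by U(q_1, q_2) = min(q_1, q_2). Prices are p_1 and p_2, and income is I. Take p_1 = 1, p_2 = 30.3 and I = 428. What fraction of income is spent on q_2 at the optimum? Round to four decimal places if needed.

Leontief preferences: the optimum is at the kink where q_1/1 = q_2/1, i.e. q_2 = q_1.
Budget: p_1·q_1 + p_2·q_1 = I, so (p_1 + p_2)·q_1 = I.
Demand: q_1*(p_1,p_2,I) = I/(p_1 + p_2), q_2* = I/(p_1 + p_2).
Here 1 + 30.3 = 31.3, giving q_1* = 13.6741 and q_2* = 13.6741.
Expenditure on q_2: 30.3·13.6741 = 414.3259; share = 0.9681.

share on q_2 = 0.9681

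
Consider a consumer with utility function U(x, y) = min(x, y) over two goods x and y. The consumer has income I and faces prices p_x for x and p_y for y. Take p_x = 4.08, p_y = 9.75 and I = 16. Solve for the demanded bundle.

Here 4.08 + 9.75 = 13.83, giving x* = 1.1569 and y* = 1.1569.

x* = 1.1569, y* = 1.1569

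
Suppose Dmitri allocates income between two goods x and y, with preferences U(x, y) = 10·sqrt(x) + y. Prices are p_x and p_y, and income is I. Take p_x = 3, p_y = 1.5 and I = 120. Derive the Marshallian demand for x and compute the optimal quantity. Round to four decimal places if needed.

x* = 6.25

MU_x = 5/√x, MU_y = 1. Tangency: 5/√x = p_x/p_y.
Thus x* = (5·p_y/p_x)² — independent of I — with the rest of income spent on y.
Plugging in: x* = (5·1.5/3)² = 6.25.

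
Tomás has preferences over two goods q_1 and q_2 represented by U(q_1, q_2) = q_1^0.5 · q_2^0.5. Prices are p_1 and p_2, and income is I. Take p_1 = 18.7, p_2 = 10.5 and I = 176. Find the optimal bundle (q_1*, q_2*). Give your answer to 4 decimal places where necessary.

q_1* = 4.7059, q_2* = 8.381

MU_q_1/MU_q_2 = (0.5·q_2)/(0.5·q_1); tangency sets this equal to p_1/p_2.
Rearranging, p_2·q_2 = p_1·q_1. Substituting into the budget gives p_1·q_1·(1 + 1) = I.
Demand: q_1*(p_1,p_2,I) = 0.5·I/p_1 and q_2* = 0.5·I/p_2.
At p_1=18.7, p_2=10.5, I=176: q_1* = 0.5·176/18.7 = 4.7059, q_2* = 8.381.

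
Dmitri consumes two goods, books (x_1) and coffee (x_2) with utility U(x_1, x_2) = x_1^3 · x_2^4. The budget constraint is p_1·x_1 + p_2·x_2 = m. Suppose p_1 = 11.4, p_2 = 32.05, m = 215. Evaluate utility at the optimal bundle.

V = 114014.4717

Demand: x_1*(p_1,p_2,m) = 3/7·m/p_1 and x_2* = 4/7·m/p_2.
At p_1=11.4, p_2=32.05, m=215: x_1* = 3/7·215/11.4 = 8.0827, x_2* = 3.8333.
Utility at the optimum: U(8.0827, 3.8333) = 114014.4717.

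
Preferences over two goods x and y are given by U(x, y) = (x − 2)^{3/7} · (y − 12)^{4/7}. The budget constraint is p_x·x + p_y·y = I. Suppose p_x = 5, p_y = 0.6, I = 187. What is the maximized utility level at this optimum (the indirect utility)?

Let x' = x−2, y' = y−12. MRS = (3/4)·y'/x' = p_x/p_y.
After buying the subsistence bundle (2, 12), a share 3/7 of the remaining income goes to x: x* = 2 + 3/7·(I − 2p_x − 12p_y)/p_x.
Discretionary income = 187 − 2·5 − 12·0.6 = 169.8; x* = 2 + 3/7·169.8/5 = 16.5543; y* = 12 + 4/7·169.8/0.6 = 173.7143.
Utility at the optimum: U(16.5543, 173.7143) = 57.6191.

V = 57.6191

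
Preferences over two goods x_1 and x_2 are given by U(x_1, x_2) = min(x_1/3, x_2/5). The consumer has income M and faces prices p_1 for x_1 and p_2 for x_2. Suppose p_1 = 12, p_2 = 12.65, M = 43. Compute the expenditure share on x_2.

Leontief preferences: the optimum is at the kink where x_1/3 = x_2/5, i.e. x_2 = (5/3)·x_1.
Budget: p_1·x_1 + p_2·(5/3)·x_1 = M, so (3·p_1 + 5·p_2)·x_1 = 3·M.
Demand: x_1*(p_1,p_2,M) = 3·M/(3·p_1 + 5·p_2), x_2* = 5·M/(3·p_1 + 5·p_2).
Here 3·12 + 5·12.65 = 99.25, giving x_1* = 1.2997 and x_2* = 2.1662.
Expenditure on x_2: 12.65·2.1662 = 27.403; share = 0.6373.

share on x_2 = 0.6373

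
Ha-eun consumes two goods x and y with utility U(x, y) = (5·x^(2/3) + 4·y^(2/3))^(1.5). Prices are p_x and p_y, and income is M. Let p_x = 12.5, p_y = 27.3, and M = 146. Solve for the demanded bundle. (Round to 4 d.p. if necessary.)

x* = 10.5478, y* = 0.5184

From the CES first-order condition, (5/4)·(y/x)^(1/3) = p_x/p_y.
Solve for the ratio: y/x = [(4/5)·p_x/p_y]^(3).
Substitute y = (y/x)·x into the budget: x* = M/(p_x + p_y·(y/x)).
Numerically y/x = 0.049149, so x* = 146/(12.5 + 27.3·0.049149) = 10.5478 and y* = 0.049149·10.5478 = 0.5184.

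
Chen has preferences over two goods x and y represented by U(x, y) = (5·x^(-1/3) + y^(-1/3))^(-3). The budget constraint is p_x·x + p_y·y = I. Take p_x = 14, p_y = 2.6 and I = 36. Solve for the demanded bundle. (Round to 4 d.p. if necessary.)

x* = 2.1494, y* = 2.2723

MU_x ∝ 5·x^(-4/3), MU_y ∝ y^(-4/3), so MRS = 5·(y/x)^(4/3) = p_x/p_y.
Hence y/x = ((1/5)·p_x/p_y)^(1/(4/3)), i.e. raised to the 0.75 power.
Substitute y = (y/x)·x into the budget: x* = I/(p_x + p_y·(y/x)).
Numerically y/x = 1.057155, so x* = 36/(14 + 2.6·1.057155) = 2.1494 and y* = 1.057155·2.1494 = 2.2723.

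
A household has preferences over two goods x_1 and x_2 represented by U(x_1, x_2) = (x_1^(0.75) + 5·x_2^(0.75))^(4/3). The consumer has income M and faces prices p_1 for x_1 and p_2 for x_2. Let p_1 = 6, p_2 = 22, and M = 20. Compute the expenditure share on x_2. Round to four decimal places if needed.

From the CES first-order condition, (1/5)·(x_2/x_1)^(0.25) = p_1/p_2.
Solve for the ratio: x_2/x_1 = [5·p_1/p_2]^(4).
Substitute x_2 = (x_2/x_1)·x_1 into the budget: x_1* = M/(p_1 + p_2·(x_2/x_1)).
Numerically x_2/x_1 = 3.457756, so x_1* = 20/(6 + 22·3.457756) = 0.2437 and x_2* = 3.457756·0.2437 = 0.8426.
Expenditure on x_2: 22·0.8426 = 18.5378; share = 0.9269.

share on x_2 = 0.9269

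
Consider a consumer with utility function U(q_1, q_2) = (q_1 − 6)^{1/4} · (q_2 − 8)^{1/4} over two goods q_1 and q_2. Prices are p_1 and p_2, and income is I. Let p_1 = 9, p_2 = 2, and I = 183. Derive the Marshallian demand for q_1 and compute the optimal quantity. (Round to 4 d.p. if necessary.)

This is Cobb-Douglas in (q_1−6, q_2−8): tangency gives 0.25·p_2·(q_2−8) = 0.25·p_1·(q_1−6).
Substituting into the budget: q_1* = 6 + 0.5·(I − 6·p_1 − 8·p_2)/p_1, and q_2* = 8 + 0.5·(…)/p_2.
Discretionary income = 183 − 6·9 − 8·2 = 113; q_1* = 6 + 0.5·113/9 = 12.2778.

q_1* = 12.2778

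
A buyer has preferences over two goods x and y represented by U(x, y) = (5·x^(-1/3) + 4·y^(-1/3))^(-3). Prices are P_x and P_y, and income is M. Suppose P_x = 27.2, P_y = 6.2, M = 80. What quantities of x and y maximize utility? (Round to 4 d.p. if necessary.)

Substitute y = (y/x)·x into the budget: x* = M/(P_x + P_y·(y/x)).
Numerically y/x = 2.564191, so x* = 80/(27.2 + 6.2·2.564191) = 1.8562 and y* = 2.564191·1.8562 = 4.7597.

x* = 1.8562, y* = 4.7597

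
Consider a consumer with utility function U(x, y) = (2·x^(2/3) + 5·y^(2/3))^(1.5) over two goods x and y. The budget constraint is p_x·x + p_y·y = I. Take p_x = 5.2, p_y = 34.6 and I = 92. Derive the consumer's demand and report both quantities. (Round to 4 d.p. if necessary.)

x* = 13.0771, y* = 0.6936

From the CES first-order condition, (2/5)·(y/x)^(1/3) = p_x/p_y.
Hence y/x = ((5/2)·p_x/p_y)^(1/(1/3)), i.e. raised to the 3 power.
Substitute y = (y/x)·x into the budget: x* = I/(p_x + p_y·(y/x)).
Numerically y/x = 0.05304, so x* = 92/(5.2 + 34.6·0.05304) = 13.0771 and y* = 0.05304·13.0771 = 0.6936.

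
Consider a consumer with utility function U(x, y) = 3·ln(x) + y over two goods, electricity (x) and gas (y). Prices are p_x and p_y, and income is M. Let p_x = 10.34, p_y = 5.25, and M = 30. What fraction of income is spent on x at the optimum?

So x*(p_x,p_y) = 3·p_y/p_x, independent of income; and y* = (M − 3·p_y)/p_y.
At the given prices: x* = 3·5.25/10.34 = 1.5232, and y* = 2.7143.
Expenditure on x: 10.34·1.5232 = 15.75; share = 0.525.

share on x = 0.525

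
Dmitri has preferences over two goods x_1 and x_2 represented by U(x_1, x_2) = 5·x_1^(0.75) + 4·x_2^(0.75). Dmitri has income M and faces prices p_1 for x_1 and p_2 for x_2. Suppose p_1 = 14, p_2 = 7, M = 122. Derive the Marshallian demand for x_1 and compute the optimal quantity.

x_1* = 2.0376

MU_x_1 ∝ 5·x_1^(-0.25), MU_x_2 ∝ 4·x_2^(-0.25), so MRS = (5/4)·(x_2/x_1)^(0.25) = p_1/p_2.
Hence x_2/x_1 = ((4/5)·p_1/p_2)^(1/(0.25)), i.e. raised to the 4 power.
Substitute x_2 = (x_2/x_1)·x_1 into the budget: x_1* = M/(p_1 + p_2·(x_2/x_1)).
Numerically x_2/x_1 = 6.5536, so x_1* = 122/(14 + 7·6.5536) = 2.0376.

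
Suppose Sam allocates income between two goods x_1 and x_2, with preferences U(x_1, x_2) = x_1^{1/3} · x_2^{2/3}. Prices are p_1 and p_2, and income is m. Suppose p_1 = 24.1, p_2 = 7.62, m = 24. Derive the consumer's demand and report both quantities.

MU_x_1/MU_x_2 = (1/3·x_2)/(2/3·x_1); tangency sets this equal to p_1/p_2.
So 1/3·p_2·x_2 = 2/3·p_1·x_1; combined with the budget, a share 1/3 of income goes to x_1.
Demand: x_1*(p_1,p_2,m) = 1/3·m/p_1 and x_2* = 2/3·m/p_2.
At p_1=24.1, p_2=7.62, m=24: x_1* = 1/3·24/24.1 = 0.332, x_2* = 2.0997.

x_1* = 0.332, x_2* = 2.0997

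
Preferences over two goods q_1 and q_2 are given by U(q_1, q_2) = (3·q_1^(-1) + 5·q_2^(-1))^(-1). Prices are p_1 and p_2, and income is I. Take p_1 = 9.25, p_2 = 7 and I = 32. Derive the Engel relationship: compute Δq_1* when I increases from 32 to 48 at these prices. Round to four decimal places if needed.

From the CES first-order condition, (3/5)·(q_2/q_1)^(2) = p_1/p_2.
Solve for the ratio: q_2/q_1 = [(5/3)·p_1/p_2]^(0.5).
With the ratio pinned down, the budget gives q_1* = I/(p_1 + p_2·(q_2/q_1)) and q_2* = (q_2/q_1)·q_1*.
Numerically q_2/q_1 = 1.484042, so q_1* = 32/(9.25 + 7·1.484042) = 1.6295.
At I' = 48: q_1* = 2.4442. Change: 2.4442 − 1.6295 = 0.8147.

Δq_1* = 0.8147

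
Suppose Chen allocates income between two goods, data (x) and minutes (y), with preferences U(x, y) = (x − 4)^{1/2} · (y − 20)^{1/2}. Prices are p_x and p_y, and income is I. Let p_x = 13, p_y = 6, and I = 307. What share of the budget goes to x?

share on x = 0.3893

Let x' = x−4, y' = y−20. MRS = y'/x' = p_x/p_y.
After buying the subsistence bundle (4, 20), a share 0.5 of the remaining income goes to x: x* = 4 + 0.5·(I − 4p_x − 20p_y)/p_x.
Discretionary income = 307 − 4·13 − 20·6 = 135; x* = 4 + 0.5·135/13 = 9.1923; y* = 20 + 0.5·135/6 = 31.25.
Expenditure on x: 13·9.1923 = 119.5; share = 0.3893.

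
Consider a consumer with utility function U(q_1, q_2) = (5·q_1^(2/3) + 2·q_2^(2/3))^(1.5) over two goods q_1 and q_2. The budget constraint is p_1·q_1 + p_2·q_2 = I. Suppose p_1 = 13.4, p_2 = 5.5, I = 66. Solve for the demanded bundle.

From the CES first-order condition, (5/2)·(q_2/q_1)^(1/3) = p_1/p_2.
Solve for the ratio: q_2/q_1 = [(2/5)·p_1/p_2]^(3).
With the ratio pinned down, the budget gives q_1* = I/(p_1 + p_2·(q_2/q_1)) and q_2* = (q_2/q_1)·q_1*.
Numerically q_2/q_1 = 0.925564, so q_1* = 66/(13.4 + 5.5·0.925564) = 3.5694 and q_2* = 0.925564·3.5694 = 3.3037.

q_1* = 3.5694, q_2* = 3.3037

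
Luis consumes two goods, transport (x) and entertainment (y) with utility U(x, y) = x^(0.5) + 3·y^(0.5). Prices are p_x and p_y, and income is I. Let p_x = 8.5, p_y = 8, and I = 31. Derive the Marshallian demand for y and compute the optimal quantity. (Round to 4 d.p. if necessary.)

Substitute y = (y/x)·x into the budget: x* = I/(p_x + p_y·(y/x)).
Numerically y/x = 10.160156, so x* = 31/(8.5 + 8·10.160156) = 0.3453 and y* = 10.160156·0.3453 = 3.5081.

y* = 3.5081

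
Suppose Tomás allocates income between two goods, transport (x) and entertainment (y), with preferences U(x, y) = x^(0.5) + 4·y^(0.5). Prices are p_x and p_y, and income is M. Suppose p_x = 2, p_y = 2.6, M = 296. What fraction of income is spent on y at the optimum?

share on y = 0.9249

MU_x ∝ x^(-0.5), MU_y ∝ 4·y^(-0.5), so MRS = (1/4)·(y/x)^(0.5) = p_x/p_y.
Solve for the ratio: y/x = [4·p_x/p_y]^(2).
With the ratio pinned down, the budget gives x* = M/(p_x + p_y·(y/x)) and y* = (y/x)·x*.
Numerically y/x = 9.467456, so x* = 296/(2 + 2.6·9.467456) = 11.1214 and y* = 9.467456·11.1214 = 105.2912.
Expenditure on y: 2.6·105.2912 = 273.7572; share = 0.9249.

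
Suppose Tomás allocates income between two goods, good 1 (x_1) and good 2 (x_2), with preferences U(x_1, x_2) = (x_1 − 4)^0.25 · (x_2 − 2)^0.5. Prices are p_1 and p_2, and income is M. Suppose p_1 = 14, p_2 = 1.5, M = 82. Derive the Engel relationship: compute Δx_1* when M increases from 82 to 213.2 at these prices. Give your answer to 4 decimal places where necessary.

Δx_1* = 3.1238

After buying the subsistence bundle (4, 2), a share 1/3 of the remaining income goes to x_1: x_1* = 4 + 1/3·(M − 4p_1 − 2p_2)/p_1.
Discretionary income = 82 − 4·14 − 2·1.5 = 23; x_1* = 4 + 1/3·23/14 = 4.5476.
At M' = 213.2: x_1* = 7.6714. Change: 7.6714 − 4.5476 = 3.1238.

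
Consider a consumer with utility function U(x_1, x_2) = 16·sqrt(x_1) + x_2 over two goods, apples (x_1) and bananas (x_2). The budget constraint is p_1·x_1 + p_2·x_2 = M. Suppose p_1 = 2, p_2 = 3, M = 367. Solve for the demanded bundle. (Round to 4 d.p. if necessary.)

Utility is quasi-linear in x_2; the FOC for x_1 is 8/√x_1 = p_1/p_2.
Thus x_1* = (8·p_2/p_1)² — independent of M — with the rest of income spent on x_2.
Plugging in: x_1* = (8·3/2)² = 144, x_2* = 26.3333.

x_1* = 144, x_2* = 26.3333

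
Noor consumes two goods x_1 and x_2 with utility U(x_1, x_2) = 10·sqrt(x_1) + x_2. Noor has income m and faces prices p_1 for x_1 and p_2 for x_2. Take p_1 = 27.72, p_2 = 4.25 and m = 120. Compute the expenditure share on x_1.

share on x_1 = 0.1358

MU_x_1 = 5/√x_1, MU_x_2 = 1. Tangency: 5/√x_1 = p_1/p_2.
Thus x_1* = (5·p_2/p_1)² — independent of m — with the rest of income spent on x_2.
Plugging in: x_1* = (5·4.25/27.72)² = 0.5877, x_2* = 24.4023.
Expenditure on x_1: 27.72·0.5877 = 16.2901; share = 0.1358.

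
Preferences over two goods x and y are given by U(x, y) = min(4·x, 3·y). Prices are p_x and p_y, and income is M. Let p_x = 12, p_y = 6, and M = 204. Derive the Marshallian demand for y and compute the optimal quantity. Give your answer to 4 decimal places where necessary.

y* = 13.6

With perfect complements, no substitution: consume in ratio x:y = 3:4.
Budget: p_x·x + p_y·(4/3)·x = M, so (3·p_x + 4·p_y)·x = 3·M.
Demand: x*(p_x,p_y,M) = 3·M/(3·p_x + 4·p_y), y* = 4·M/(3·p_x + 4·p_y).
Here 3·12 + 4·6 = 60, giving y* = 13.6.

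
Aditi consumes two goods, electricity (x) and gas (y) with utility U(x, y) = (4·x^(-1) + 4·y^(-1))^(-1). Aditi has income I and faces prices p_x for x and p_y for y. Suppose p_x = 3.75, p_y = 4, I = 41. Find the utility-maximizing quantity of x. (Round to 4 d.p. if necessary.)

MRS = MU_x/MU_y = (y/x)^(2). Set equal to p_x/p_y.
Hence y/x = (p_x/p_y)^(1/(2)), i.e. raised to the 0.5 power.
Substitute y = (y/x)·x into the budget: x* = I/(p_x + p_y·(y/x)).
Numerically y/x = 0.968246, so x* = 41/(3.75 + 4·0.968246) = 5.3785.

x* = 5.3785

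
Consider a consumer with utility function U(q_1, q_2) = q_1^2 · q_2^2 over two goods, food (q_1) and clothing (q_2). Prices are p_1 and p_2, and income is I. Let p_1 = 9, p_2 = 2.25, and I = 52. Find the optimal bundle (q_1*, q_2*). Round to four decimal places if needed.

Tangency: MRS = q_2/q_1 = p_1/p_2.
Rearranging, p_2·q_2 = p_1·q_1. Substituting into the budget gives p_1·q_1·(1 + 1) = I.
Demand: q_1*(p_1,p_2,I) = 0.5·I/p_1 and q_2* = 0.5·I/p_2.
At p_1=9, p_2=2.25, I=52: q_1* = 0.5·52/9 = 2.8889, q_2* = 11.5556.

q_1* = 2.8889, q_2* = 11.5556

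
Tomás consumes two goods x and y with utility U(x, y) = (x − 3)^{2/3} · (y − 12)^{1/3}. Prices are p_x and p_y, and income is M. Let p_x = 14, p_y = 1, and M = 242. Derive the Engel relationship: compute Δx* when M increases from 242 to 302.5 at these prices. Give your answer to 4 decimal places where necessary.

Δx* = 2.881

This is Cobb-Douglas in (x−3, y−12): tangency gives 2/3·p_y·(y−12) = 1/3·p_x·(x−3).
Substituting into the budget: x* = 3 + 2/3·(M − 3·p_x − 12·p_y)/p_x, and y* = 12 + 1/3·(…)/p_y.
Discretionary income = 242 − 3·14 − 12·1 = 188; x* = 3 + 2/3·188/14 = 11.9524.
At M' = 302.5: x* = 14.8333. Change: 14.8333 − 11.9524 = 2.881.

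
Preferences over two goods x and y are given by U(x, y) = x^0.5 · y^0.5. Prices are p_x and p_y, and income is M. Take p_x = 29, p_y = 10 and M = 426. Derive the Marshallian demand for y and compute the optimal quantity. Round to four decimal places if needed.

y* = 21.3

The MRS is y/x. Set MRS = p_x/p_y.
So 0.5·p_y·y = 0.5·p_x·x; combined with the budget, a share 0.5 of income goes to x.
Demand: x*(p_x,p_y,M) = 0.5·M/p_x and y* = 0.5·M/p_y.
At p_x=29, p_y=10, M=426: y* = 0.5·426/10 = 21.3.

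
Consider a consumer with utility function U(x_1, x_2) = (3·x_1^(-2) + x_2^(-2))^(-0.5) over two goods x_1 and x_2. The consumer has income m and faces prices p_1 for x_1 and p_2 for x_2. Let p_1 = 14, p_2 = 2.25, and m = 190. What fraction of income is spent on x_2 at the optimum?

MU_x_1 ∝ 3·x_1^(-3), MU_x_2 ∝ x_2^(-3), so MRS = 3·(x_2/x_1)^(3) = p_1/p_2.
Hence x_2/x_1 = ((1/3)·p_1/p_2)^(1/(3)), i.e. raised to the 1/3 power.
Substitute x_2 = (x_2/x_1)·x_1 into the budget: x_1* = m/(p_1 + p_2·(x_2/x_1)).
Numerically x_2/x_1 = 1.275287, so x_1* = 190/(14 + 2.25·1.275287) = 11.263 and x_2* = 1.275287·11.263 = 14.3636.
Expenditure on x_2: 2.25·14.3636 = 32.318; share = 0.1701.

share on x_2 = 0.1701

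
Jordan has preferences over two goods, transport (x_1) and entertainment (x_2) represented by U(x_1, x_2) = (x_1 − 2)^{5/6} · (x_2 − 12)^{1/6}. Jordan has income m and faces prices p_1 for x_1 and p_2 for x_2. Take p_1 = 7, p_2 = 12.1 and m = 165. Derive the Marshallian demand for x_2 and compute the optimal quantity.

x_2* = 12.0799

MRS = 5·(x_2−12)/(x_1−2). Tangency with p_1/p_2 gives x_2−12 = (1/5)·(p_1/p_2)·(x_1−2).
After buying the subsistence bundle (2, 12), a share 5/6 of the remaining income goes to x_1: x_1* = 2 + 5/6·(m − 2p_1 − 12p_2)/p_1.
Discretionary income = 165 − 2·7 − 12·12.1 = 5.8; x_2* = 12 + 1/6·5.8/12.1 = 12.0799.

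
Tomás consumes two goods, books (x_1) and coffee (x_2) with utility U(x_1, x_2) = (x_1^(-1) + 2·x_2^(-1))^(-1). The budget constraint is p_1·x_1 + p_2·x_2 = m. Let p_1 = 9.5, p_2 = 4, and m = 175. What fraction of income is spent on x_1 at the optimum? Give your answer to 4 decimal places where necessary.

Numerically x_2/x_1 = 2.179449, so x_1* = 175/(9.5 + 4·2.179449) = 9.606 and x_2* = 2.179449·9.606 = 20.9358.
Expenditure on x_1: 9.5·9.606 = 91.2569; share = 0.5215.

share on x_1 = 0.5215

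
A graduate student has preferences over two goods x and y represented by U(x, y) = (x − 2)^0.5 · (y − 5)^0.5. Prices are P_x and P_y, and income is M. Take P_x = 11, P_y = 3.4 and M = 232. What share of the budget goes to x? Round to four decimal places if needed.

MRS = (y−5)/(x−2). Tangency with P_x/P_y gives y−5 = (P_x/P_y)·(x−2).
After buying the subsistence bundle (2, 5), a share 0.5 of the remaining income goes to x: x* = 2 + 0.5·(M − 2P_x − 5P_y)/P_x.
Discretionary income = 232 − 2·11 − 5·3.4 = 193; x* = 2 + 0.5·193/11 = 10.7727; y* = 5 + 0.5·193/3.4 = 33.3824.
Expenditure on x: 11·10.7727 = 118.5; share = 0.5108.

share on x = 0.5108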